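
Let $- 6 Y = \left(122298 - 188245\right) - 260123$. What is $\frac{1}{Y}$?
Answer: $\frac{1}{54345} \approx 1.8401 \cdot 10^{-5}$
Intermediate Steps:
$Y = 54345$ ($Y = - \frac{\left(122298 - 188245\right) - 260123}{6} = - \frac{-65947 - 260123}{6} = \left(- \frac{1}{6}\right) \left(-326070\right) = 54345$)
$\frac{1}{Y} = \frac{1}{54345}$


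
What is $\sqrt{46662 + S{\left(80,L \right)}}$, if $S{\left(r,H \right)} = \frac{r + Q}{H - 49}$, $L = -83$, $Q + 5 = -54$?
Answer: $\frac{\sqrt{22584331}}{22} \approx 216.01$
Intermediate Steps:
$Q = -59$ ($Q = -5 - 54 = -59$)
$S{\left(r,H \right)} = \frac{-59 + r}{-49 + H}$ ($S{\left(r,H \right)} = \frac{r - 59}{H - 49} = \frac{-59 + r}{-49 + H}$)
$\sqrt{46662 + S{\left(80,L \right)}} = \sqrt{46662 + \frac{-59 + 80}{-49 - 83}} = \sqrt{46662 + \frac{1}{-132} \cdot 21} = \sqrt{46662 - \frac{7}{44}} = \sqrt{\frac{2053121}{44}} = \frac{\sqrt{22584331}}{22}$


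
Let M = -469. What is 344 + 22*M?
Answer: -9974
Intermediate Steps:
344 + 22*M = 344 + 22*(-469) = 344 - 10318 = -9974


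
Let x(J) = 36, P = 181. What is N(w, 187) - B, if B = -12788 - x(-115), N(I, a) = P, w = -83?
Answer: 13005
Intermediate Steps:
N(I, a) = 181
B = -12824 (B = -12788 - 1*36 = -12788 - 36 = -12824)
N(w, 187) - B = 181 - 1*(-12824) = 181 + 12824 = 13005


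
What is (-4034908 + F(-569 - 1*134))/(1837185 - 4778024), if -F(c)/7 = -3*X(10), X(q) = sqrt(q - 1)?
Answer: 4034845/2940839 ≈ 1.3720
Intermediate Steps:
X(q) = sqrt(-1 + q)
F(c) = 63 (F(c) = -(-21)*sqrt(-1 + 10) = -(-21)*sqrt(9) = -(-21)*3 = -7*(-9) = 63)
(-4034908 + F(-569 - 1*134))/(1837185 - 4778024) = (-4034908 + 63)/(1837185 - 4778024) = -4034845/(-2940839) = -4034845*(-1/2940839) = 4034845/2940839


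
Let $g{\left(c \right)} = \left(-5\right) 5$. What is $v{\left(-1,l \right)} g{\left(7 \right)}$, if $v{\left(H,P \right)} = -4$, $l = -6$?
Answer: $100$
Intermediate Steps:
$g{\left(c \right)} = -25$
$v{\left(-1,l \right)} g{\left(7 \right)} = \left(-4\right) \left(-25\right) = 100$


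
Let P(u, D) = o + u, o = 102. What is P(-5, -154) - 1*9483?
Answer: -9386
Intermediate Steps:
P(u, D) = 102 + u
P(-5, -154) - 1*9483 = (102 - 5) - 1*9483 = 97 - 9483 = -9386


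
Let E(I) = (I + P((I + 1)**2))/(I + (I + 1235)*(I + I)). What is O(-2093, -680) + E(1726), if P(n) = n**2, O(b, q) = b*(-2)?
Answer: 8938273125795/10223098 ≈ 8.7432e+5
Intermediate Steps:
O(b, q) = -2*b
E(I) = (I + (1 + I)**4)/(I + 2*I*(1235 + I)) (E(I) = (I + ((I + 1)**2)**2)/(I + (I + 1235)*(I + I)) = (I + ((1 + I)**2)**2)/(I + (1235 + I)*(2*I)) = (I + (1 + I)**4)/(I + 2*I*(1235 + I)))
O(-2093, -680) + E(1726) = -2*(-2093) + (1726 + (1 + 1726)**4)/(1726*(2471 + 2*1726)) = 4186 + (1726 + 1727**4)/(1726*(2471 + 3452)) = 4186 + (1/1726)*(1726 + 8895479235841)/5923 = 4186 + (1/1726)*(1/5923)*8895479237567 = 4186 + 8895479237567/10223098 = 8938273125795/10223098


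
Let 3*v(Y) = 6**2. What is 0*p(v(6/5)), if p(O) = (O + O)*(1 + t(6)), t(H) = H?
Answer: 0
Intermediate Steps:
v(Y) = 12 (v(Y) = (1/3)*6**2 = (1/3)*36 = 12)
p(O) = 14*O (p(O) = (O + O)*(1 + 6) = (2*O)*7 = 14*O)
0*p(v(6/5)) = 0*(14*12) = 0*168 = 0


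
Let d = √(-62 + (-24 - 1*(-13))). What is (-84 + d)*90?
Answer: -7560 + 90*I*√73 ≈ -7560.0 + 768.96*I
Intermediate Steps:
d = I*√73 (d = √(-62 + (-24 + 13)) = √(-62 - 11) = √(-73) = I*√73 ≈ 8.544*I)
(-84 + d)*90 = (-84 + I*√73)*90 = -7560 + 90*I*√73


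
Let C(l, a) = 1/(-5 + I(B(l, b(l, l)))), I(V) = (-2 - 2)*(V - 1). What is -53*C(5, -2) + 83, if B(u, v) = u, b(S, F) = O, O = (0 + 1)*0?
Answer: 1796/21 ≈ 85.524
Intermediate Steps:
O = 0 (O = 1*0 = 0)
b(S, F) = 0
I(V) = 4 - 4*V (I(V) = -4*(-1 + V) = 4 - 4*V)
C(l, a) = 1/(-1 - 4*l) (C(l, a) = 1/(-5 + (4 - 4*l)) = 1/(-1 - 4*l))
-53*C(5, -2) + 83 = -(-53)/(1 + 4*5) + 83 = -(-53)/(1 + 20) + 83 = -(-53)/21 + 83 = -53*(-1/21) + 83 = 53/21 + 83 = 1796/21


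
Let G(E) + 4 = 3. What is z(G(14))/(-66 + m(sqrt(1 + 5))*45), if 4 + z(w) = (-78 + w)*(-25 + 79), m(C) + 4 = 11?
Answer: -4270/249 ≈ -17.149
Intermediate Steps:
G(E) = -1 (G(E) = -4 + 3 = -1)
m(C) = 7 (m(C) = -4 + 11 = 7)
z(w) = -4216 + 54*w (z(w) = -4 + (-78 + w)*(-25 + 79) = -4 + (-78 + w)*54 = -4 + (-4212 + 54*w) = -4216 + 54*w)
z(G(14))/(-66 + m(sqrt(1 + 5))*45) = (-4216 + 54*(-1))/(-66 + 7*45) = (-4216 - 54)/(-66 + 315) = -4270/249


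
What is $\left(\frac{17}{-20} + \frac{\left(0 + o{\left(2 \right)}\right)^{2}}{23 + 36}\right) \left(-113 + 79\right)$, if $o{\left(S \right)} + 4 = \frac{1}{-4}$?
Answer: $\frac{43639}{2360} \approx 18.491$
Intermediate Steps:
$o{\left(S \right)} = - \frac{17}{4}$ ($o{\left(S \right)} = -4 + \frac{1}{-4} = -4 - \frac{1}{4} = - \frac{17}{4}$)
$\left(\frac{17}{-20} + \frac{\left(0 + o{\left(2 \right)}\right)^{2}}{23 + 36}\right) \left(-113 + 79\right) = \left(\frac{17}{-20} + \frac{\left(0 - \frac{17}{4}\right)^{2}}{23 + 36}\right) \left(-113 + 79\right) = \left(17 \left(- \frac{1}{20}\right) + \frac{\left(- \frac{17}{4}\right)^{2}}{59}\right) \left(-34\right) = \left(- \frac{17}{20} + \frac{289}{16} \cdot \frac{1}{59}\right) \left(-34\right) = \left(- \frac{17}{20} + \frac{289}{944}\right) \left(-34\right) = \left(- \frac{2567}{4720}\right) \left(-34\right) = \frac{43639}{2360}$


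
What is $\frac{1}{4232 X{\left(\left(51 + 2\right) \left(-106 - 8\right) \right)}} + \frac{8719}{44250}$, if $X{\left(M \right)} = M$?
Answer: $\frac{12385697427}{62858954000} \approx 0.19704$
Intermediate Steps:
$\frac{1}{4232 X{\left(\left(51 + 2\right) \left(-106 - 8\right) \right)}} + \frac{8719}{44250} = \frac{1}{4232 \left(51 + 2\right) \left(-106 - 8\right)} + \frac{8719}{44250} = \frac{1}{4232 \cdot 53 \left(-114\right)} + 8719 \cdot \frac{1}{44250} = \frac{1}{4232 \left(-6042\right)} + \frac{8719}{44250} = \frac{1}{4232} \left(- \frac{1}{6042}\right) + \frac{8719}{44250} = - \frac{1}{25569744} + \frac{8719}{44250} = \frac{12385697427}{62858954000}$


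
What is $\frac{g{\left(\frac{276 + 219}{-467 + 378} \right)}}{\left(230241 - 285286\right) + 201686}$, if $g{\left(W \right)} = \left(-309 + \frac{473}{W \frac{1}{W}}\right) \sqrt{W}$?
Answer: $\frac{492 i \sqrt{4895}}{13051049} \approx 0.0026375 i$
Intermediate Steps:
$g{\left(W \right)} = 164 \sqrt{W}$ ($g{\left(W \right)} = \left(-309 + \frac{473}{1}\right) \sqrt{W} = \left(-309 + 473 \cdot 1\right) \sqrt{W} = \left(-309 + 473\right) \sqrt{W} = 164 \sqrt{W}$)
$\frac{g{\left(\frac{276 + 219}{-467 + 378} \right)}}{\left(230241 - 285286\right) + 201686} = \frac{164 \sqrt{\frac{276 + 219}{-467 + 378}}}{\left(230241 - 285286\right) + 201686} = \frac{164 \sqrt{\frac{495}{-89}}}{-55045 + 201686} = \frac{164 \sqrt{495 \left(- \frac{1}{89}\right)}}{146641} = 164 \sqrt{- \frac{495}{89}} \cdot \frac{1}{146641} = 164 \frac{3 i \sqrt{4895}}{89} \cdot \frac{1}{146641} = \frac{492 i \sqrt{4895}}{89} \cdot \frac{1}{146641} = \frac{492 i \sqrt{4895}}{13051049}$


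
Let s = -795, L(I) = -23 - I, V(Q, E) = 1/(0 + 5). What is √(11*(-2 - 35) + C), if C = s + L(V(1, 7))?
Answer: I*√30630/5 ≈ 35.003*I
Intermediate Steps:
V(Q, E) = ⅕ (V(Q, E) = 1/5 = ⅕)
C = -4091/5 (C = -795 + (-23 - 1*⅕) = -795 + (-23 - ⅕) = -795 - 116/5 = -4091/5 ≈ -818.20)
√(11*(-2 - 35) + C) = √(11*(-2 - 35) - 4091/5) = √(11*(-37) - 4091/5) = √(-407 - 4091/5) = √(-6126/5) = I*√30630/5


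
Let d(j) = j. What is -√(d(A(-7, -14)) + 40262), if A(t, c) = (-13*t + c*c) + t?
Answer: -√40542 ≈ -201.35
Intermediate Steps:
A(t, c) = c² - 12*t (A(t, c) = (-13*t + c²) + t = (c² - 13*t) + t = c² - 12*t)
-√(d(A(-7, -14)) + 40262) = -√(((-14)² - 12*(-7)) + 40262) = -√((196 + 84) + 40262) = -√(280 + 40262) = -√40542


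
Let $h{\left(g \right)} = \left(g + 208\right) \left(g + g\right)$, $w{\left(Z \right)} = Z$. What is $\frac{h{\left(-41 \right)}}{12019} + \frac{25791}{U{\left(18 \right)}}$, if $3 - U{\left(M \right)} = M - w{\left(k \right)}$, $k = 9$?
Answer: $- \frac{103354731}{24038} \approx -4299.6$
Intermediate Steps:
$h{\left(g \right)} = 2 g \left(208 + g\right)$ ($h{\left(g \right)} = \left(208 + g\right) 2 g = 2 g \left(208 + g\right)$)
$U{\left(M \right)} = 12 - M$ ($U{\left(M \right)} = 3 - \left(M - 9\right) = 3 - \left(-9 + M\right) = 12 - M$)
$\frac{h{\left(-41 \right)}}{12019} + \frac{25791}{U{\left(18 \right)}} = \frac{2 \left(-41\right) \left(208 - 41\right)}{12019} + \frac{25791}{12 - 18} = 2 \left(-41\right) 167 \cdot \frac{1}{12019} + \frac{25791}{12 - 18} = \left(-13694\right) \frac{1}{12019} + \frac{25791}{-6} = - \frac{13694}{12019} + 25791 \left(- \frac{1}{6}\right) = - \frac{13694}{12019} - \frac{8597}{2} = - \frac{103354731}{24038}$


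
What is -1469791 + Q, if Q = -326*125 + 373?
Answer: -1510168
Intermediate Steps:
Q = -40377 (Q = -40750 + 373 = -40377)
-1469791 + Q = -1469791 - 40377 = -1510168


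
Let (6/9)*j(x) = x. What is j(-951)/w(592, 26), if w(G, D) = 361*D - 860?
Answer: -951/5684 ≈ -0.16731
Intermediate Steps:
w(G, D) = -860 + 361*D
j(x) = 3*x/2
j(-951)/w(592, 26) = ((3/2)*(-951))/(-860 + 361*26) = -2853/(2*(-860 + 9386)) = -2853/2/8526 = -2853/2*1/8526 = -951/5684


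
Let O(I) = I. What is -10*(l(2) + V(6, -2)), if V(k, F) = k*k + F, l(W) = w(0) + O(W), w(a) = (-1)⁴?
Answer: -370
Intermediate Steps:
w(a) = 1
l(W) = 1 + W
V(k, F) = F + k² (V(k, F) = k² + F = F + k²)
-10*(l(2) + V(6, -2)) = -10*((1 + 2) + (-2 + 6²)) = -10*(3 + (-2 + 36)) = -10*(3 + 34) = -10*37 = -370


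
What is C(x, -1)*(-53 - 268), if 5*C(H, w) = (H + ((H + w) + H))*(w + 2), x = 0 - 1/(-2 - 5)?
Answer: 1284/35 ≈ 36.686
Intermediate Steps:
x = ⅐ (x = 0 - 1/(-7) = 0 - 1*(-⅐) = 0 + ⅐ = ⅐ ≈ 0.14286)
C(H, w) = (2 + w)*(w + 3*H)/5 (C(H, w) = ((H + ((H + w) + H))*(w + 2))/5 = ((H + (w + 2*H))*(2 + w))/5 = ((w + 3*H)*(2 + w))/5 = ((2 + w)*(w + 3*H))/5 = (2 + w)*(w + 3*H)/5)
C(x, -1)*(-53 - 268) = ((⅕)*(-1)² + (⅖)*(-1) + (6/5)*(⅐) + (⅗)*(⅐)*(-1))*(-53 - 268) = ((⅕)*1 - ⅖ + 6/35 - 3/35)*(-321) = (⅕ - ⅖ + 6/35 - 3/35)*(-321) = -4/35*(-321) = 1284/35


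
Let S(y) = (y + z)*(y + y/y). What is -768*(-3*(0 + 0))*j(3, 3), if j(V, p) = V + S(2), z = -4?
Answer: 0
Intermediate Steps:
S(y) = (1 + y)*(-4 + y) (S(y) = (y - 4)*(y + y/y) = (-4 + y)*(y + 1) = (-4 + y)*(1 + y) = (1 + y)*(-4 + y))
j(V, p) = -6 + V (j(V, p) = V + (-4 + 2**2 - 3*2) = V + (-4 + 4 - 6) = V - 6 = -6 + V)
-768*(-3*(0 + 0))*j(3, 3) = -768*(-3*(0 + 0))*(-6 + 3) = -768*(-3*0)*(-3) = -0*(-3) = -768*0 = 0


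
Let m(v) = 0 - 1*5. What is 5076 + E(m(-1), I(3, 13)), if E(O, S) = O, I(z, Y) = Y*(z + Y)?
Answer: 5071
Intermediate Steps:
I(z, Y) = Y*(Y + z)
m(v) = -5 (m(v) = 0 - 5 = -5)
5076 + E(m(-1), I(3, 13)) = 5076 - 5 = 5071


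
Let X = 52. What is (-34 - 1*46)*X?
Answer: -4160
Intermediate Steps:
(-34 - 1*46)*X = (-34 - 1*46)*52 = (-34 - 46)*52 = -80*52 = -4160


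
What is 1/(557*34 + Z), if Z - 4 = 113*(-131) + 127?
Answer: 1/4266 ≈ 0.00023441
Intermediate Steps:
Z = -14672 (Z = 4 + (113*(-131) + 127) = 4 + (-14803 + 127) = 4 - 14676 = -14672)
1/(557*34 + Z) = 1/(557*34 - 14672) = 1/(18938 - 14672) = 1/4266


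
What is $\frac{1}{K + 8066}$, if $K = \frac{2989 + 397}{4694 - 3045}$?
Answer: $\frac{1649}{13304220} \approx 0.00012395$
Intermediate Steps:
$K = \frac{3386}{1649} \approx 2.0534$
$\frac{1}{K + 8066} = \frac{1}{\frac{3386}{1649} + 8066} = \frac{1}{\frac{13304220}{1649}} = \frac{1649}{13304220}$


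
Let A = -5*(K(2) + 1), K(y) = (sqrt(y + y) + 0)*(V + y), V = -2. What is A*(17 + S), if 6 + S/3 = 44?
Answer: -655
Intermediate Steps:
S = 114 (S = -18 + 3*44 = -18 + 132 = 114)
K(y) = sqrt(2)*sqrt(y)*(-2 + y) (K(y) = (sqrt(y + y) + 0)*(-2 + y) = (sqrt(2*y) + 0)*(-2 + y) = (sqrt(2)*sqrt(y) + 0)*(-2 + y) = (sqrt(2)*sqrt(y))*(-2 + y) = sqrt(2)*sqrt(y)*(-2 + y))
A = -5 (A = -5*(sqrt(2)*sqrt(2)*(-2 + 2) + 1) = -5*(sqrt(2)*sqrt(2)*0 + 1) = -5*(0 + 1) = -5*1 = -5)
A*(17 + S) = -5*(17 + 114) = -5*131 = -655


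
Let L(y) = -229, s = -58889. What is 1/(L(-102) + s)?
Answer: -1/59118 ≈ -1.6915e-5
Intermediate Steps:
1/(L(-102) + s) = 1/(-229 - 58889) = 1/(-59118) = -1/59118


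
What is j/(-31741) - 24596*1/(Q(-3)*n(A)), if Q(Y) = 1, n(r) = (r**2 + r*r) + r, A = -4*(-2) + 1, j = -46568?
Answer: -772738508/5427711 ≈ -142.37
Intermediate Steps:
A = 9 (A = 8 + 1 = 9)
n(r) = r + 2*r**2 (n(r) = (r**2 + r**2) + r = 2*r**2 + r = r + 2*r**2)
j/(-31741) - 24596*1/(Q(-3)*n(A)) = -46568/(-31741) - 24596*1/(9*(1 + 2*9)) = -46568*(-1/31741) - 24596*1/(9*(1 + 18)) = 46568/31741 - 24596/((9*19)*1) = 46568/31741 - 24596/(171*1) = 46568/31741 - 24596/171 = -772738508/5427711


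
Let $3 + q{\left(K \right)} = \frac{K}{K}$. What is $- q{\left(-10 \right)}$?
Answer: $2$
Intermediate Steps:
$q{\left(K \right)} = -2$ ($q{\left(K \right)} = -3 + \frac{K}{K} = -3 + 1 = -2$)
$- q{\left(-10 \right)} = \left(-1\right) \left(-2\right) = 2$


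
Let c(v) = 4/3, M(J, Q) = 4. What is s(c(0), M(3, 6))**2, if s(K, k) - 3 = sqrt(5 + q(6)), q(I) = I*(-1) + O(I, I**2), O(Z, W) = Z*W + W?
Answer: (3 + sqrt(251))**2 ≈ 355.06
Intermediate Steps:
O(Z, W) = W + W*Z (O(Z, W) = W*Z + W = W + W*Z)
q(I) = -I + I**2*(1 + I) (q(I) = I*(-1) + I**2*(1 + I) = -I + I**2*(1 + I))
c(v) = 4/3 (c(v) = 4*(1/3) = 4/3)
s(K, k) = 3 + sqrt(251) (s(K, k) = 3 + sqrt(5 + 6*(-1 + 6*(1 + 6))) = 3 + sqrt(5 + 6*(-1 + 6*7)) = 3 + sqrt(5 + 6*(-1 + 42)) = 3 + sqrt(5 + 6*41) = 3 + sqrt(5 + 246) = 3 + sqrt(251))
s(c(0), M(3, 6))**2 = (3 + sqrt(251))**2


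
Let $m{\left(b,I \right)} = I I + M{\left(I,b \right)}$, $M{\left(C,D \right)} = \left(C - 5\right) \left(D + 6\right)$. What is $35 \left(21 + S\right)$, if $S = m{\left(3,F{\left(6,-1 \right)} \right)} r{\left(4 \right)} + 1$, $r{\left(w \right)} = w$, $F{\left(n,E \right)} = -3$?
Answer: $-8050$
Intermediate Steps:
$M{\left(C,D \right)} = \left(-5 + C\right) \left(6 + D\right)$
$m{\left(b,I \right)} = -30 + I^{2} - 5 b + 6 I + I b$ ($m{\left(b,I \right)} = I I + \left(-30 - 5 b + 6 I + I b\right) = I^{2} + \left(-30 - 5 b + 6 I + I b\right) = -30 + I^{2} - 5 b + 6 I + I b$)
$S = -251$ ($S = \left(-30 + \left(-3\right)^{2} - 15 + 6 \left(-3\right) - 9\right) 4 + 1 = \left(-30 + 9 - 15 - 18 - 9\right) 4 + 1 = \left(-63\right) 4 + 1 = -252 + 1 = -251$)
$35 \left(21 + S\right) = 35 \left(21 - 251\right) = 35 \left(-230\right) = -8050$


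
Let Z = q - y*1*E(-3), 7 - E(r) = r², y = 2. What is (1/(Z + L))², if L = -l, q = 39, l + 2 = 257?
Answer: 1/44944 ≈ 2.2250e-5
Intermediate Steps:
l = 255 (l = -2 + 257 = 255)
E(r) = 7 - r²
L = -255 (L = -1*255 = -255)
Z = 43 (Z = 39 - 2*1*(7 - 1*(-3)²) = 39 - 2*(7 - 1*9) = 39 - 2*(7 - 9) = 39 - 2*(-2) = 39 - 1*(-4) = 39 + 4 = 43)
(1/(Z + L))² = (1/(43 - 255))² = (1/(-212))² = (-1/212)² = 1/44944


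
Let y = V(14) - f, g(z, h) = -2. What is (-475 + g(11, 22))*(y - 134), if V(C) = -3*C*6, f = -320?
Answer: 31482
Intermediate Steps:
V(C) = -18*C
y = 68 (y = -18*14 - 1*(-320) = -252 + 320 = 68)
(-475 + g(11, 22))*(y - 134) = (-475 - 2)*(68 - 134) = -477*(-66) = 31482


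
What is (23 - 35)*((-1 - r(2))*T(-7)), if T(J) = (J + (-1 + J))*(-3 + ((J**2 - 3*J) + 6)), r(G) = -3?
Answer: 26280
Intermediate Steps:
T(J) = (-1 + 2*J)*(3 + J**2 - 3*J) (T(J) = (-1 + 2*J)*(-3 + (6 + J**2 - 3*J)) = (-1 + 2*J)*(3 + J**2 - 3*J))
(23 - 35)*((-1 - r(2))*T(-7)) = (23 - 35)*((-1 - 1*(-3))*(-3 - 7*(-7)**2 + 2*(-7)**3 + 9*(-7))) = -12*(-1 + 3)*(-3 - 7*49 + 2*(-343) - 63) = -24*(-3 - 343 - 686 - 63) = -24*(-1095) = -12*(-2190) = 26280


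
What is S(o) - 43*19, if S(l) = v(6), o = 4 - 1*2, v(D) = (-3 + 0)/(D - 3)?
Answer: -818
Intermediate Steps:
v(D) = -3/(-3 + D)
o = 2 (o = 4 - 2 = 2)
S(l) = -1 (S(l) = -3/(-3 + 6) = -3/3 = -3*1/3 = -1)
S(o) - 43*19 = -1 - 43*19 = -1 - 817 = -818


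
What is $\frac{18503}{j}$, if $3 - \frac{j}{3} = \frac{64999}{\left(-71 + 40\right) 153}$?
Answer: $\frac{29253243}{79228} \approx 369.23$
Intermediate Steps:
$j = \frac{79228}{1581}$ ($j = 9 - 3 \frac{64999}{\left(-71 + 40\right) 153} = 9 - 3 \frac{64999}{\left(-31\right) 153} = 9 - 3 \frac{64999}{-4743} = 9 - 3 \cdot 64999 \left(- \frac{1}{4743}\right) = 9 - - \frac{64999}{1581} = 9 + \frac{64999}{1581} = \frac{79228}{1581} \approx 50.113$)
$\frac{18503}{j} = \frac{18503}{\frac{79228}{1581}} = 18503 \cdot \frac{1581}{79228} = \frac{29253243}{79228}$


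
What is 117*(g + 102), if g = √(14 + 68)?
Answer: 11934 + 117*√82 ≈ 12993.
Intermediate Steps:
g = √82 ≈ 9.0554
117*(g + 102) = 117*(√82 + 102) = 117*(102 + √82) = 11934 + 117*√82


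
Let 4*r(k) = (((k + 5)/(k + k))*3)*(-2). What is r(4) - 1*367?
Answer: -5899/16 ≈ -368.69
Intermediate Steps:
r(k) = -3*(5 + k)/(4*k) (r(k) = ((((k + 5)/(k + k))*3)*(-2))/4 = ((((5 + k)/((2*k)))*3)*(-2))/4 = ((((5 + k)*(1/(2*k)))*3)*(-2))/4 = ((((5 + k)/(2*k))*3)*(-2))/4 = ((3*(5 + k)/(2*k))*(-2))/4 = (-3*(5 + k)/k)/4 = -3*(5 + k)/(4*k))
r(4) - 1*367 = (¾)*(-5 - 1*4)/4 - 1*367 = (¾)*(¼)*(-5 - 4) - 367 = (¾)*(¼)*(-9) - 367 = -27/16 - 367 = -5899/16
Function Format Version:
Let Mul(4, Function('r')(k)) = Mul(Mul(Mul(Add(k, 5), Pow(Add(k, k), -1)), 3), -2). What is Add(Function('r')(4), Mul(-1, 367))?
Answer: Rational(-5899, 16) ≈ -368.69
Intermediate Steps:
Function('r')(k) = Mul(Rational(-3, 4), Pow(k, -1), Add(5, k)) (Function('r')(k) = Mul(Rational(1, 4), Mul(Mul(Mul(Add(k, 5), Pow(Add(k, k), -1)), 3), -2)) = Mul(Rational(1, 4), Mul(Mul(Mul(Add(5, k), Pow(Mul(2, k), -1)), 3), -2)) = Mul(Rational(1, 4), Mul(Mul(Mul(Add(5, k), Mul(Rational(1, 2), Pow(k, -1))), 3), -2)) = Mul(Rational(1, 4), Mul(Mul(Mul(Rational(1, 2), Pow(k, -1), Add(5, k)), 3), -2)) = Mul(Rational(1, 4), Mul(Mul(Rational(3, 2), Pow(k, -1), Add(5, k)), -2)) = Mul(Rational(1, 4), Mul(-3, Pow(k, -1), Add(5, k))) = Mul(Rational(-3, 4), Pow(k, -1), Add(5, k)))
Add(Function('r')(4), Mul(-1, 367)) = Add(Mul(Rational(3, 4), Pow(4, -1), Add(-5, Mul(-1, 4))), Mul(-1, 367)) = Add(Mul(Rational(3, 4), Rational(1, 4), Add(-5, -4)), -367) = Add(Mul(Rational(3, 4), Rational(1, 4), -9), -367) = Add(Rational(-27, 16), -367) = Rational(-5899, 16)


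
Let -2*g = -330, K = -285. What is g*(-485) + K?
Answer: -80310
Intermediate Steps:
g = 165 (g = -½*(-330) = 165)
g*(-485) + K = 165*(-485) - 285 = -80025 - 285 = -80310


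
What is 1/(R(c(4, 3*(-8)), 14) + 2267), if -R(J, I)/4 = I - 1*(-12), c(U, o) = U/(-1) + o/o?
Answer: 1/2163 ≈ 0.00046232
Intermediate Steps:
c(U, o) = 1 - U (c(U, o) = U*(-1) + 1 = -U + 1 = 1 - U)
R(J, I) = -48 - 4*I (R(J, I) = -4*(I - 1*(-12)) = -4*(I + 12) = -4*(12 + I) = -48 - 4*I)
1/(R(c(4, 3*(-8)), 14) + 2267) = 1/((-48 - 4*14) + 2267) = 1/((-48 - 56) + 2267) = 1/(-104 + 2267) = 1/2163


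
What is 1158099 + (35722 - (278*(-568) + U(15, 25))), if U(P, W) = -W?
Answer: 1351750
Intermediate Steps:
1158099 + (35722 - (278*(-568) + U(15, 25))) = 1158099 + (35722 - (278*(-568) - 1*25)) = 1158099 + (35722 - (-157904 - 25)) = 1158099 + (35722 - 1*(-157929)) = 1158099 + (35722 + 157929) = 1158099 + 193651 = 1351750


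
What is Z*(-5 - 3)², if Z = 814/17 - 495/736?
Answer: 1181378/391 ≈ 3021.4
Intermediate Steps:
Z = 590689/12512 (Z = 814*(1/17) - 495*1/736 = 814/17 - 495/736 = 590689/12512 ≈ 47.210)
Z*(-5 - 3)² = 590689*(-5 - 3)²/12512 = (590689/12512)*(-8)² = (590689/12512)*64 = 1181378/391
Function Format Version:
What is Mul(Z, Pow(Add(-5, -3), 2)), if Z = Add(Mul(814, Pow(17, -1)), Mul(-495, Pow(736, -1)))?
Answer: Rational(1181378, 391) ≈ 3021.4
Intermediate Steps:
Z = Rational(590689, 12512) (Z = Add(Mul(814, Rational(1, 17)), Mul(-495, Rational(1, 736))) = Add(Rational(814, 17), Rational(-495, 736)) = Rational(590689, 12512) ≈ 47.210)
Mul(Z, Pow(Add(-5, -3), 2)) = Mul(Rational(590689, 12512), Pow(Add(-5, -3), 2)) = Mul(Rational(590689, 12512), Pow(-8, 2)) = Mul(Rational(590689, 12512), 64) = Rational(1181378, 391)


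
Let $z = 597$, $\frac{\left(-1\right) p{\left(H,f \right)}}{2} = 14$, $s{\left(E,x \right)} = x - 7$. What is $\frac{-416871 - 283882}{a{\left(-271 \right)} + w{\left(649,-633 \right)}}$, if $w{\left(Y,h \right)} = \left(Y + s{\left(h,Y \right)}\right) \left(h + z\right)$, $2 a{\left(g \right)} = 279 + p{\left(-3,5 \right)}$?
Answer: $\frac{1401506}{92701} \approx 15.119$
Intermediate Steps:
$s{\left(E,x \right)} = -7 + x$ ($s{\left(E,x \right)} = x - 7 = -7 + x$)
$p{\left(H,f \right)} = -28$ ($p{\left(H,f \right)} = \left(-2\right) 14 = -28$)
$a{\left(g \right)} = \frac{251}{2}$ ($a{\left(g \right)} = \frac{279 - 28}{2} = \frac{1}{2} \cdot 251 = \frac{251}{2}$)
$w{\left(Y,h \right)} = \left(-7 + 2 Y\right) \left(597 + h\right)$ ($w{\left(Y,h \right)} = \left(Y + \left(-7 + Y\right)\right) \left(h + 597\right) = \left(-7 + 2 Y\right) \left(597 + h\right)$)
$\frac{-416871 - 283882}{a{\left(-271 \right)} + w{\left(649,-633 \right)}} = \frac{-416871 - 283882}{\frac{251}{2} + \left(-4179 + 1194 \cdot 649 + 649 \left(-633\right) - 633 \left(-7 + 649\right)\right)} = \frac{-416871 - 283882}{\frac{251}{2} - 46476} = - \frac{700753}{\frac{251}{2} - 46476} = - \frac{700753}{- \frac{92701}{2}} = \left(-700753\right) \left(- \frac{2}{92701}\right) = \frac{1401506}{92701}$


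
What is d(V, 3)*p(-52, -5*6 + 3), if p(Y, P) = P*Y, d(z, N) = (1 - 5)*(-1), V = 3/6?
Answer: 5616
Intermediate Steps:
V = ½ (V = 3*(⅙) = ½ ≈ 0.50000)
d(z, N) = 4 (d(z, N) = -4*(-1) = 4)
d(V, 3)*p(-52, -5*6 + 3) = 4*((-5*6 + 3)*(-52)) = 4*((-30 + 3)*(-52)) = 4*(-27*(-52)) = 4*1404 = 5616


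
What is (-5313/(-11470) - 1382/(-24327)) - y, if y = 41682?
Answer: -11630412119689/279030690 ≈ -41682.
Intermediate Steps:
(-5313/(-11470) - 1382/(-24327)) - y = (-5313/(-11470) - 1382/(-24327)) - 1*41682 = (-5313*(-1/11470) - 1382*(-1/24327)) - 41682 = (5313/11470 + 1382/24327) - 41682 = 145100891/279030690 - 41682 = -11630412119689/279030690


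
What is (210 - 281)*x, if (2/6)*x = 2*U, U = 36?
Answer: -15336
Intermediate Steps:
x = 216 (x = 3*(2*36) = 3*72 = 216)
(210 - 281)*x = (210 - 281)*216 = -71*216 = -15336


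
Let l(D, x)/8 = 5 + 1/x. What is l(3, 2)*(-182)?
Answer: -8008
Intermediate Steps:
l(D, x) = 40 + 8/x (l(D, x) = 8*(5 + 1/x) = 40 + 8/x)
l(3, 2)*(-182) = (40 + 8/2)*(-182) = (40 + 8*(½))*(-182) = (40 + 4)*(-182) = 44*(-182) = -8008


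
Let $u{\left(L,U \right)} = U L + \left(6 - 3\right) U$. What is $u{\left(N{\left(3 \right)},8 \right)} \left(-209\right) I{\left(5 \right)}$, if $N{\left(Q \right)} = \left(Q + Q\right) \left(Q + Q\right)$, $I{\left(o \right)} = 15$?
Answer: $-978120$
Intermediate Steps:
$N{\left(Q \right)} = 4 Q^{2}$ ($N{\left(Q \right)} = 2 Q 2 Q = 4 Q^{2}$)
$u{\left(L,U \right)} = 3 U + L U$ ($u{\left(L,U \right)} = L U + \left(6 - 3\right) U = L U + 3 U = 3 U + L U$)
$u{\left(N{\left(3 \right)},8 \right)} \left(-209\right) I{\left(5 \right)} = 8 \left(3 + 4 \cdot 3^{2}\right) \left(-209\right) 15 = 8 \left(3 + 4 \cdot 9\right) \left(-209\right) 15 = 8 \left(3 + 36\right) \left(-209\right) 15 = 8 \cdot 39 \left(-209\right) 15 = 312 \left(-209\right) 15 = \left(-65208\right) 15 = -978120$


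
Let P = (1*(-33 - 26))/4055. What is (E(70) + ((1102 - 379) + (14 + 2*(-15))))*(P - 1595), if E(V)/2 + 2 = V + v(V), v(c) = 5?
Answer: -5517019752/4055 ≈ -1.3605e+6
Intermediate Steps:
E(V) = 6 + 2*V (E(V) = -4 + 2*(V + 5) = -4 + 2*(5 + V) = -4 + (10 + 2*V) = 6 + 2*V)
P = -59/4055 (P = (1*(-59))*(1/4055) = -59*1/4055 = -59/4055 ≈ -0.014550)
(E(70) + ((1102 - 379) + (14 + 2*(-15))))*(P - 1595) = ((6 + 2*70) + ((1102 - 379) + (14 + 2*(-15))))*(-59/4055 - 1595) = ((6 + 140) + (723 + (14 - 30)))*(-6467784/4055) = (146 + (723 - 16))*(-6467784/4055) = (146 + 707)*(-6467784/4055) = 853*(-6467784/4055) = -5517019752/4055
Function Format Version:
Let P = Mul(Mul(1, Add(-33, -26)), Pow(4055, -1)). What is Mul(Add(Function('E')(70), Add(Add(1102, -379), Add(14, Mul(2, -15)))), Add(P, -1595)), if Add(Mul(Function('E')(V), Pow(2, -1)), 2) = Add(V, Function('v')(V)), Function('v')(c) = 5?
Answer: Rational(-5517019752, 4055) ≈ -1.3605e+6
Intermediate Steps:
Function('E')(V) = Add(6, Mul(2, V)) (Function('E')(V) = Add(-4, Mul(2, Add(V, 5))) = Add(-4, Mul(2, Add(5, V))) = Add(-4, Add(10, Mul(2, V))) = Add(6, Mul(2, V)))
P = Rational(-59, 4055) (P = Mul(Mul(1, -59), Rational(1, 4055)) = Mul(-59, Rational(1, 4055)) = Rational(-59, 4055) ≈ -0.014550)
Mul(Add(Function('E')(70), Add(Add(1102, -379), Add(14, Mul(2, -15)))), Add(P, -1595)) = Mul(Add(Add(6, Mul(2, 70)), Add(Add(1102, -379), Add(14, Mul(2, -15)))), Add(Rational(-59, 4055), -1595)) = Mul(Add(Add(6, 140), Add(723, Add(14, -30))), Rational(-6467784, 4055)) = Mul(Add(146, Add(723, -16)), Rational(-6467784, 4055)) = Mul(Add(146, 707), Rational(-6467784, 4055)) = Mul(853, Rational(-6467784, 4055)) = Rational(-5517019752, 4055)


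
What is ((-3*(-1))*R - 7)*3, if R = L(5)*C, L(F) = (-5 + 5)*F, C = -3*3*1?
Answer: -21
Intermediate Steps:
C = -9 (C = -9*1 = -9)
L(F) = 0 (L(F) = 0*F = 0)
R = 0 (R = 0*(-9) = 0)
((-3*(-1))*R - 7)*3 = (-3*(-1)*0 - 7)*3 = (3*0 - 7)*3 = (0 - 7)*3 = -7*3 = -21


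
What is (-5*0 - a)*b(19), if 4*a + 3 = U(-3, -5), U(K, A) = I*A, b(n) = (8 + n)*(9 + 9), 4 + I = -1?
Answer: -2673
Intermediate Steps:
I = -5 (I = -4 - 1 = -5)
b(n) = 144 + 18*n (b(n) = (8 + n)*18 = 144 + 18*n)
U(K, A) = -5*A
a = 11/2 (a = -¾ + (-5*(-5))/4 = -¾ + (¼)*25 = -¾ + 25/4 = 11/2 ≈ 5.5000)
(-5*0 - a)*b(19) = (-5*0 - 1*11/2)*(144 + 18*19) = (0 - 11/2)*(144 + 342) = -11/2*486 = -2673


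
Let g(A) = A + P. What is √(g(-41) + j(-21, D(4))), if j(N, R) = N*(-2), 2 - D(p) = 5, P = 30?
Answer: √31 ≈ 5.5678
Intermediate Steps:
D(p) = -3 (D(p) = 2 - 1*5 = 2 - 5 = -3)
j(N, R) = -2*N
g(A) = 30 + A (g(A) = A + 30 = 30 + A)
√(g(-41) + j(-21, D(4))) = √((30 - 41) - 2*(-21)) = √(-11 + 42) = √31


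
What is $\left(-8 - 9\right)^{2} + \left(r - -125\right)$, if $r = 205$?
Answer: $619$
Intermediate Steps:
$\left(-8 - 9\right)^{2} + \left(r - -125\right) = \left(-8 - 9\right)^{2} + \left(205 - -125\right) = \left(-17\right)^{2} + \left(205 + 125\right) = 289 + 330 = 619$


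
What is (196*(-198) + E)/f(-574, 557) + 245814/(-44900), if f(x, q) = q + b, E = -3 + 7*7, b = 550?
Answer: -1006264949/24852150 ≈ -40.490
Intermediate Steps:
E = 46 (E = -3 + 49 = 46)
f(x, q) = 550 + q (f(x, q) = q + 550 = 550 + q)
(196*(-198) + E)/f(-574, 557) + 245814/(-44900) = (196*(-198) + 46)/(550 + 557) + 245814/(-44900) = (-38808 + 46)/1107 + 245814*(-1/44900) = -38762*1/1107 - 122907/22450 = -38762/1107 - 122907/22450 = -1006264949/24852150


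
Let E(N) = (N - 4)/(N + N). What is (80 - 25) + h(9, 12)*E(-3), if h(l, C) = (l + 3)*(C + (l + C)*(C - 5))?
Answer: 2281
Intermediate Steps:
E(N) = (-4 + N)/(2*N) (E(N) = (-4 + N)/((2*N)) = (-4 + N)*(1/(2*N)) = (-4 + N)/(2*N))
h(l, C) = (3 + l)*(C + (-5 + C)*(C + l)) (h(l, C) = (3 + l)*(C + (C + l)*(-5 + C)) = (3 + l)*(C + (-5 + C)*(C + l)))
(80 - 25) + h(9, 12)*E(-3) = (80 - 25) + (-15*9 - 12*12 - 5*9² + 3*12² + 12*9² + 9*12² - 1*12*9)*((½)*(-4 - 3)/(-3)) = 55 + (-135 - 144 - 5*81 + 3*144 + 12*81 + 9*144 - 108)*((½)*(-⅓)*(-7)) = 55 + (-135 - 144 - 405 + 432 + 972 + 1296 - 108)*(7/6) = 55 + 1908*(7/6) = 55 + 2226 = 2281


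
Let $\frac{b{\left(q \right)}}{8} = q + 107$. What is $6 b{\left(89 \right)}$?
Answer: $9408$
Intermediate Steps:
$b{\left(q \right)} = 856 + 8 q$ ($b{\left(q \right)} = 8 \left(q + 107\right) = 8 \left(107 + q\right) = 856 + 8 q$)
$6 b{\left(89 \right)} = 6 \left(856 + 8 \cdot 89\right) = 6 \left(856 + 712\right) = 6 \cdot 1568 = 9408$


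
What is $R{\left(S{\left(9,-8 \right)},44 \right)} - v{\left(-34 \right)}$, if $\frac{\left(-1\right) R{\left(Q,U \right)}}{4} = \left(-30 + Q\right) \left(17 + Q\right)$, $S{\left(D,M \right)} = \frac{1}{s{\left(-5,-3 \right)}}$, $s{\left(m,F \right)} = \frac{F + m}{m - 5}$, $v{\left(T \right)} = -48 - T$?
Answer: $\frac{8451}{4} \approx 2112.8$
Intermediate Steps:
$s{\left(m,F \right)} = \frac{F + m}{-5 + m}$
$S{\left(D,M \right)} = \frac{5}{4}$ ($S{\left(D,M \right)} = \frac{1}{\frac{1}{-5 - 5} \left(-3 - 5\right)} = \frac{1}{\frac{1}{-10} \left(-8\right)} = \frac{1}{\left(- \frac{1}{10}\right) \left(-8\right)} = \frac{1}{\frac{4}{5}} = \frac{5}{4}$)
$R{\left(Q,U \right)} = - 4 \left(-30 + Q\right) \left(17 + Q\right)$
$R{\left(S{\left(9,-8 \right)},44 \right)} - v{\left(-34 \right)} = \left(2040 - 4 \left(\frac{5}{4}\right)^{2} + 52 \cdot \frac{5}{4}\right) - \left(-48 - -34\right) = \left(2040 - \frac{25}{4} + 65\right) - \left(-48 + 34\right) = \left(2040 - \frac{25}{4} + 65\right) - -14 = \frac{8395}{4} + 14 = \frac{8451}{4}$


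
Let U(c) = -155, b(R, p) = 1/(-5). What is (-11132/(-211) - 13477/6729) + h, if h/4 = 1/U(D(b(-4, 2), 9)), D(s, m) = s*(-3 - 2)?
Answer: 11164175779/220071945 ≈ 50.730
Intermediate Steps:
b(R, p) = -1/5
D(s, m) = -5*s (D(s, m) = s*(-5) = -5*s)
h = -4/155 (h = 4/(-155) = 4*(-1/155) = -4/155 ≈ -0.025806)
(-11132/(-211) - 13477/6729) + h = (-11132/(-211) - 13477/6729) - 4/155 = (-11132*(-1/211) - 13477*1/6729) - 4/155 = (11132/211 - 13477/6729) - 4/155 = 72063581/1419819 - 4/155 = 11164175779/220071945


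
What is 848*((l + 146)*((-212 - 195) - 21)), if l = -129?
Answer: -6170048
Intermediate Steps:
848*((l + 146)*((-212 - 195) - 21)) = 848*((-129 + 146)*((-212 - 195) - 21)) = 848*(17*(-407 - 21)) = 848*(17*(-428)) = 848*(-7276) = -6170048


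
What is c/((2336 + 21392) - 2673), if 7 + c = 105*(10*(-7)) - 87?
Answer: -7444/21055 ≈ -0.35355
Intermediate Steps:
c = -7444 (c = -7 + (105*(10*(-7)) - 87) = -7 + (105*(-70) - 87) = -7 + (-7350 - 87) = -7 - 7437 = -7444)
c/((2336 + 21392) - 2673) = -7444/((2336 + 21392) - 2673) = -7444/(23728 - 2673) = -7444/21055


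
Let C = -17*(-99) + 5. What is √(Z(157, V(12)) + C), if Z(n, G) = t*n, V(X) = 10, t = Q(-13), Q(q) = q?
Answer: I*√353 ≈ 18.788*I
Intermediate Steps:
t = -13
C = 1688 (C = 1683 + 5 = 1688)
Z(n, G) = -13*n
√(Z(157, V(12)) + C) = √(-13*157 + 1688) = √(-2041 + 1688) = √(-353) = I*√353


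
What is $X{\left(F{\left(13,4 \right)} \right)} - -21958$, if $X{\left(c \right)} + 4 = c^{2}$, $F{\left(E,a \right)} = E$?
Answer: $22123$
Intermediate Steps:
$X{\left(c \right)} = -4 + c^{2}$
$X{\left(F{\left(13,4 \right)} \right)} - -21958 = \left(-4 + 13^{2}\right) - -21958 = \left(-4 + 169\right) + 21958 = 165 + 21958 = 22123$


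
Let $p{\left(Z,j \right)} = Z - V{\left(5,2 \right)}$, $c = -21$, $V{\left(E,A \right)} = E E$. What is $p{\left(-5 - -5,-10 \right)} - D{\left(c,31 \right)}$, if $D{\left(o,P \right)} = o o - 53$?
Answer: $-413$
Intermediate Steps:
$V{\left(E,A \right)} = E^{2}$
$p{\left(Z,j \right)} = -25 + Z$ ($p{\left(Z,j \right)} = Z - 5^{2} = Z - 25 = -25 + Z$)
$D{\left(o,P \right)} = -53 + o^{2}$ ($D{\left(o,P \right)} = o^{2} - 53 = -53 + o^{2}$)
$p{\left(-5 - -5,-10 \right)} - D{\left(c,31 \right)} = \left(-25 - 0\right) - \left(-53 + \left(-21\right)^{2}\right) = \left(-25 + \left(-5 + 5\right)\right) - \left(-53 + 441\right) = \left(-25 + 0\right) - 388 = -25 - 388 = -413$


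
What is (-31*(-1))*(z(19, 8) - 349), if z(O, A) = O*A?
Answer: -6107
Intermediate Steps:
z(O, A) = A*O
(-31*(-1))*(z(19, 8) - 349) = (-31*(-1))*(8*19 - 349) = 31*(152 - 349) = 31*(-197) = -6107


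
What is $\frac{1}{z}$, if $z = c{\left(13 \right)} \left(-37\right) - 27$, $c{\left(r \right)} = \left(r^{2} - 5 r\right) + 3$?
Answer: $- \frac{1}{3986} \approx -0.00025088$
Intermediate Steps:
$c{\left(r \right)} = 3 + r^{2} - 5 r$
$z = -3986$ ($z = \left(3 + 13^{2} - 65\right) \left(-37\right) - 27 = \left(3 + 169 - 65\right) \left(-37\right) + \left(-39 + 12\right) = 107 \left(-37\right) - 27 = -3959 - 27 = -3986$)
$\frac{1}{z} = \frac{1}{-3986} = - \frac{1}{3986}$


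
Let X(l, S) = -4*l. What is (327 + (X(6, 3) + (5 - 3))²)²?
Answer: 657721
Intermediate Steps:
(327 + (X(6, 3) + (5 - 3))²)² = (327 + (-4*6 + (5 - 3))²)² = (327 + (-24 + 2)²)² = (327 + (-22)²)² = (327 + 484)² = 811² = 657721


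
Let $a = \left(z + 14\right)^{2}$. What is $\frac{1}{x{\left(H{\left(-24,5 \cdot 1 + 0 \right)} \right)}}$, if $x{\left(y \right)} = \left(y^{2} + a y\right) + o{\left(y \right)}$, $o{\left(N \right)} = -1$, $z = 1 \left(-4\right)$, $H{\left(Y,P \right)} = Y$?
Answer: $- \frac{1}{1825} \approx -0.00054795$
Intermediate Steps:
$z = -4$
$a = 100$ ($a = \left(-4 + 14\right)^{2} = 10^{2} = 100$)
$x{\left(y \right)} = -1 + y^{2} + 100 y$ ($x{\left(y \right)} = \left(y^{2} + 100 y\right) - 1 = -1 + y^{2} + 100 y$)
$\frac{1}{x{\left(H{\left(-24,5 \cdot 1 + 0 \right)} \right)}} = \frac{1}{-1 + \left(-24\right)^{2} + 100 \left(-24\right)} = \frac{1}{-1 + 576 - 2400} = \frac{1}{-1825} = - \frac{1}{1825}$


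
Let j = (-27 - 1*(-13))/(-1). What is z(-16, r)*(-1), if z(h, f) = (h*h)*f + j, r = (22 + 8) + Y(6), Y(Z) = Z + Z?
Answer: -10766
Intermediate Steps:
Y(Z) = 2*Z
j = 14 (j = (-27 + 13)*(-1) = -14*(-1) = 14)
r = 42 (r = (22 + 8) + 2*6 = 30 + 12 = 42)
z(h, f) = 14 + f*h² (z(h, f) = (h*h)*f + 14 = h²*f + 14 = f*h² + 14 = 14 + f*h²)
z(-16, r)*(-1) = (14 + 42*(-16)²)*(-1) = (14 + 42*256)*(-1) = (14 + 10752)*(-1) = 10766*(-1) = -10766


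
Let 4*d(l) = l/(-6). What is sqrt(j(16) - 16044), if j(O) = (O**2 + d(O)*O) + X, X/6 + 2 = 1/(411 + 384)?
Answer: I*sqrt(9992731830)/795 ≈ 125.74*I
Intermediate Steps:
d(l) = -l/24 (d(l) = (l/(-6))/4 = (l*(-1/6))/4 = (-l/6)/4 = -l/24)
X = -3178/265 (X = -12 + 6/(411 + 384) = -12 + 6/795 = -12 + 6*(1/795) = -12 + 2/265 = -3178/265 ≈ -11.992)
j(O) = -3178/265 + 23*O**2/24 (j(O) = (O**2 + (-O/24)*O) - 3178/265 = (O**2 - O**2/24) - 3178/265 = 23*O**2/24 - 3178/265 = -3178/265 + 23*O**2/24)
sqrt(j(16) - 16044) = sqrt((-3178/265 + (23/24)*16**2) - 16044) = sqrt((-3178/265 + (23/24)*256) - 16044) = sqrt((-3178/265 + 736/3) - 16044) = sqrt(185506/795 - 16044) = sqrt(-12569474/795) = I*sqrt(9992731830)/795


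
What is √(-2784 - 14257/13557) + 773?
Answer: 773 + I*√511870903365/13557 ≈ 773.0 + 52.774*I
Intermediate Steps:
√(-2784 - 14257/13557) + 773 = √(-37756945/13557) + 773 = I*√511870903365/13557 + 773 = 773 + I*√511870903365/13557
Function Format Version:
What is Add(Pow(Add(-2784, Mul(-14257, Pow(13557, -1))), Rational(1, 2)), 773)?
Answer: Add(773, Mul(Rational(1, 13557), I, Pow(511870903365, Rational(1, 2)))) ≈ Add(773.00, Mul(52.774, I))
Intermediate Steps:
Add(Pow(Add(-2784, Mul(-14257, Pow(13557, -1))), Rational(1, 2)), 773) = Add(Pow(Add(-2784, Mul(-14257, Rational(1, 13557))), Rational(1, 2)), 773) = Add(Pow(Add(-2784, Rational(-14257, 13557)), Rational(1, 2)), 773) = Add(Pow(Rational(-37756945, 13557), Rational(1, 2)), 773) = Add(Mul(Rational(1, 13557), I, Pow(511870903365, Rational(1, 2))), 773) = Add(773, Mul(Rational(1, 13557), I, Pow(511870903365, Rational(1, 2))))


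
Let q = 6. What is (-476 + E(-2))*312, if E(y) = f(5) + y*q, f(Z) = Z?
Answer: -150696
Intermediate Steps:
E(y) = 5 + 6*y (E(y) = 5 + y*6 = 5 + 6*y)
(-476 + E(-2))*312 = (-476 + (5 + 6*(-2)))*312 = (-476 + (5 - 12))*312 = (-476 - 7)*312 = -483*312 = -150696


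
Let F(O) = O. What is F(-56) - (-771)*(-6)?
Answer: -4682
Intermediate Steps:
F(-56) - (-771)*(-6) = -56 - (-771)*(-6) = -56 - 1*4626 = -56 - 4626 = -4682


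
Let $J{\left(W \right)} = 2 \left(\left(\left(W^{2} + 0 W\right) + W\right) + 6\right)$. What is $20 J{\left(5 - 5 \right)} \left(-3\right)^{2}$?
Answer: $2160$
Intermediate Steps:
$J{\left(W \right)} = 12 + 2 W + 2 W^{2}$ ($J{\left(W \right)} = 2 \left(\left(\left(W^{2} + 0\right) + W\right) + 6\right) = 2 \left(\left(W^{2} + W\right) + 6\right) = 2 \left(\left(W + W^{2}\right) + 6\right) = 2 \left(6 + W + W^{2}\right) = 12 + 2 W + 2 W^{2}$)
$20 J{\left(5 - 5 \right)} \left(-3\right)^{2} = 20 \left(12 + 2 \left(5 - 5\right) + 2 \left(5 - 5\right)^{2}\right) \left(-3\right)^{2} = 20 \left(12 + 2 \cdot 0 + 2 \cdot 0^{2}\right) 9 = 20 \left(12 + 0 + 2 \cdot 0\right) 9 = 20 \left(12 + 0 + 0\right) 9 = 20 \cdot 12 \cdot 9 = 240 \cdot 9 = 2160$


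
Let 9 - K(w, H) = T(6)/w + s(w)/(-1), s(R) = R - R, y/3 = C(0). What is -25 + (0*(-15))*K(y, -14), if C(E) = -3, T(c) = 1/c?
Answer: -25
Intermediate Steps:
y = -9 (y = 3*(-3) = -9)
s(R) = 0
K(w, H) = 9 - 1/(6*w) (K(w, H) = 9 - (1/(6*w) + 0/(-1)) = 9 - (1/(6*w) + 0*(-1)) = 9 - (1/(6*w) + 0) = 9 - 1/(6*w))
-25 + (0*(-15))*K(y, -14) = -25 + (0*(-15))*(9 - 1/6/(-9)) = -25 + 0*(9 - 1/6*(-1/9)) = -25 + 0*(9 + 1/54) = -25 + 0*(487/54) = -25 + 0 = -25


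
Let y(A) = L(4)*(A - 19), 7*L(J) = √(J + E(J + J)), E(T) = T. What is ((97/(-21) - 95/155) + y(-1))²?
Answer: 53116036/423801 + 272480*√3/4557 ≈ 228.90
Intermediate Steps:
L(J) = √3*√J/7 (L(J) = √(J + (J + J))/7 = √(J + 2*J)/7 = √(3*J)/7 = (√3*√J)/7 = √3*√J/7)
y(A) = 2*√3*(-19 + A)/7 (y(A) = (√3*√4/7)*(A - 19) = ((⅐)*√3*2)*(-19 + A) = (2*√3/7)*(-19 + A) = 2*√3*(-19 + A)/7)
((97/(-21) - 95/155) + y(-1))² = ((97/(-21) - 95/155) + 2*√3*(-19 - 1)/7)² = ((97*(-1/21) - 95*1/155) + (2/7)*√3*(-20))² = ((-97/21 - 19/31) - 40*√3/7)² = (-3406/651 - 40*√3/7)²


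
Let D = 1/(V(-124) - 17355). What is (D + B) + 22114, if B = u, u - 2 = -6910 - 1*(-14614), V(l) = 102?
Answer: 514484459/17253 ≈ 29820.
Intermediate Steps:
u = 7706 (u = 2 + (-6910 - 1*(-14614)) = 2 + (-6910 + 14614) = 2 + 7704 = 7706)
B = 7706
D = -1/17253 (D = 1/(102 - 17355) = 1/(-17253) = -1/17253 ≈ -5.7961e-5)
(D + B) + 22114 = (-1/17253 + 7706) + 22114 = 132951617/17253 + 22114 = 514484459/17253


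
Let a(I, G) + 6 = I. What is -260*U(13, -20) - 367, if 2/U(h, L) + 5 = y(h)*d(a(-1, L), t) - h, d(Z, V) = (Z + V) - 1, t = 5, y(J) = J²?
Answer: -38431/105 ≈ -366.01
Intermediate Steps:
a(I, G) = -6 + I
d(Z, V) = -1 + V + Z (d(Z, V) = (V + Z) - 1 = -1 + V + Z)
U(h, L) = 2/(-5 - h - 3*h²) (U(h, L) = 2/(-5 + (h²*(-1 + 5 + (-6 - 1)) - h)) = 2/(-5 + (h²*(-1 + 5 - 7) - h)) = 2/(-5 + (h²*(-3) - h)) = 2/(-5 + (-3*h² - h)) = 2/(-5 + (-h - 3*h²)) = 2/(-5 - h - 3*h²))
-260*U(13, -20) - 367 = -(-520)/(5 + 13 + 3*13²) - 367 = -(-520)/(5 + 13 + 3*169) - 367 = -(-520)/(5 + 13 + 507) - 367 = -(-520)/525 - 367 = -260*(-2/525) - 367 = 104/105 - 367 = -38431/105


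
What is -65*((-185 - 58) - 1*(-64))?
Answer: 11635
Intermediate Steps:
-65*((-185 - 58) - 1*(-64)) = -65*(-243 + 64) = -65*(-179) = 11635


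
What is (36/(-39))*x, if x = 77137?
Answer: -925644/13 ≈ -71203.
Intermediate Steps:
(36/(-39))*x = (36/(-39))*77137 = (36*(-1/39))*77137 = -12/13*77137 = -925644/13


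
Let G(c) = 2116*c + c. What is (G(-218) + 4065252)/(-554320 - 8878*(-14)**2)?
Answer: -1801873/1147204 ≈ -1.5707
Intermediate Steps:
G(c) = 2117*c
(G(-218) + 4065252)/(-554320 - 8878*(-14)**2) = (2117*(-218) + 4065252)/(-554320 - 8878*(-14)**2) = (-461506 + 4065252)/(-554320 - 8878*196) = 3603746/(-554320 - 1740088) = 3603746/(-2294408) = 3603746*(-1/2294408) = -1801873/1147204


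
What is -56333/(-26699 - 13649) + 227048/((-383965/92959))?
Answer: -851569513330791/15492219820 ≈ -54968.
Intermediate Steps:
-56333/(-26699 - 13649) + 227048/((-383965/92959)) = -56333/(-40348) + 227048/((-383965*1/92959)) = -56333*(-1/40348) + 227048/(-383965/92959) = 56333/40348 + 227048*(-92959/383965) = 56333/40348 - 21106155032/383965 = -851569513330791/15492219820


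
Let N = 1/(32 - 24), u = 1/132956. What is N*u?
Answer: 1/1063648 ≈ 9.4016e-7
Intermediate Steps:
u = 1/132956 ≈ 7.5213e-6
N = ⅛ (N = 1/8 = ⅛ ≈ 0.12500)
N*u = (⅛)*(1/132956) = 1/1063648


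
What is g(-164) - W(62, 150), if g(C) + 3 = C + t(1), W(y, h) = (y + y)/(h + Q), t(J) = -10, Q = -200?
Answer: -4363/25 ≈ -174.52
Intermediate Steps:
W(y, h) = 2*y/(-200 + h) (W(y, h) = (y + y)/(h - 200) = (2*y)/(-200 + h) = 2*y/(-200 + h))
g(C) = -13 + C (g(C) = -3 + (C - 10) = -3 + (-10 + C) = -13 + C)
g(-164) - W(62, 150) = (-13 - 164) - 2*62/(-200 + 150) = -177 - 2*62/(-50) = -177 - 2*62*(-1)/50 = -177 - 1*(-62/25) = -177 + 62/25 = -4363/25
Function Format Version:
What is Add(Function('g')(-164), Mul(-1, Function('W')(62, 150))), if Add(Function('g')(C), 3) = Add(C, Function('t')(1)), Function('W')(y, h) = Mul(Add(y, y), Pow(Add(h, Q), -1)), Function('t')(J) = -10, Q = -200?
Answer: Rational(-4363, 25) ≈ -174.52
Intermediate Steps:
Function('W')(y, h) = Mul(2, y, Pow(Add(-200, h), -1)) (Function('W')(y, h) = Mul(Add(y, y), Pow(Add(h, -200), -1)) = Mul(Mul(2, y), Pow(Add(-200, h), -1)) = Mul(2, y, Pow(Add(-200, h), -1)))
Function('g')(C) = Add(-13, C) (Function('g')(C) = Add(-3, Add(C, -10)) = Add(-3, Add(-10, C)) = Add(-13, C))
Add(Function('g')(-164), Mul(-1, Function('W')(62, 150))) = Add(Add(-13, -164), Mul(-1, Mul(2, 62, Pow(Add(-200, 150), -1)))) = Add(-177, Mul(-1, Mul(2, 62, Pow(-50, -1)))) = Add(-177, Mul(-1, Mul(2, 62, Rational(-1, 50)))) = Add(-177, Mul(-1, Rational(-62, 25))) = Add(-177, Rational(62, 25)) = Rational(-4363, 25)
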